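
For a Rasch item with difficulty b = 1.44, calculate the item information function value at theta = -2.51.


P = 1/(1+exp(-(-2.51-1.44))) = 0.0189
I = P*(1-P) = 0.0189 * 0.9811
I = 0.0185

0.0185


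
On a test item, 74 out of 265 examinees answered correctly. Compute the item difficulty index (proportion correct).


Item difficulty p = number correct / total examinees
p = 74 / 265
p = 0.2792

0.2792


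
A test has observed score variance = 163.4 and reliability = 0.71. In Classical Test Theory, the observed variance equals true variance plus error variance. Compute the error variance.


var_true = rxx * var_obs = 0.71 * 163.4 = 116.014
var_error = var_obs - var_true
var_error = 163.4 - 116.014
var_error = 47.386

47.386


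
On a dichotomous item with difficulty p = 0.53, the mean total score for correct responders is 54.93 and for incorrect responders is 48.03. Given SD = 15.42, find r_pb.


q = 1 - p = 0.47
rpb = ((M1 - M0) / SD) * sqrt(p * q)
rpb = ((54.93 - 48.03) / 15.42) * sqrt(0.53 * 0.47)
rpb = 0.2233

0.2233


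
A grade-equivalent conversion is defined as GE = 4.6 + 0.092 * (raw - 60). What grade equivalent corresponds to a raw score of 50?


raw - median = 50 - 60 = -10
slope * diff = 0.092 * -10 = -0.92
GE = 4.6 + -0.92
GE = 3.68

3.68


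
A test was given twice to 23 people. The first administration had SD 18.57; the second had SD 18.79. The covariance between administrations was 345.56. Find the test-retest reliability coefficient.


r = cov(X,Y) / (SD_X * SD_Y)
r = 345.56 / (18.57 * 18.79)
r = 345.56 / 348.9303
r = 0.9903

0.9903


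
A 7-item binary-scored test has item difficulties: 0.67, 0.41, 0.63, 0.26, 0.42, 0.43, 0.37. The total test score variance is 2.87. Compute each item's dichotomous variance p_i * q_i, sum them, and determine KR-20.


For each item, compute p_i * q_i:
  Item 1: 0.67 * 0.33 = 0.2211
  Item 2: 0.41 * 0.59 = 0.2419
  Item 3: 0.63 * 0.37 = 0.2331
  Item 4: 0.26 * 0.74 = 0.1924
  Item 5: 0.42 * 0.58 = 0.2436
  Item 6: 0.43 * 0.57 = 0.2451
  Item 7: 0.37 * 0.63 = 0.2331
Sum(p_i * q_i) = 0.2211 + 0.2419 + 0.2331 + 0.1924 + 0.2436 + 0.2451 + 0.2331 = 1.6103
KR-20 = (k/(k-1)) * (1 - Sum(p_i*q_i) / Var_total)
= (7/6) * (1 - 1.6103/2.87)
= 1.1667 * 0.4389
KR-20 = 0.5121

0.5121


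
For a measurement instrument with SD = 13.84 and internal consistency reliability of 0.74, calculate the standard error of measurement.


SEM = SD * sqrt(1 - rxx)
SEM = 13.84 * sqrt(1 - 0.74)
SEM = 13.84 * sqrt(0.26) = 13.84 * 0.509902
SEM = 7.057

7.057


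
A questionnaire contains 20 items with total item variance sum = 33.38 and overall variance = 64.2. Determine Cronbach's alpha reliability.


alpha = (k/(k-1)) * (1 - sum(si^2)/s_total^2)
= (20/19) * (1 - 33.38/64.2)
alpha = 0.5053

0.5053


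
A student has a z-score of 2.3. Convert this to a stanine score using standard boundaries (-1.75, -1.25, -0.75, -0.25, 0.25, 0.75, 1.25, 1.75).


Stanine boundaries: [-1.75, -1.25, -0.75, -0.25, 0.25, 0.75, 1.25, 1.75]
z = 2.3
Check each boundary:
  z >= -1.75 -> could be stanine 2
  z >= -1.25 -> could be stanine 3
  z >= -0.75 -> could be stanine 4
  z >= -0.25 -> could be stanine 5
  z >= 0.25 -> could be stanine 6
  z >= 0.75 -> could be stanine 7
  z >= 1.25 -> could be stanine 8
  z >= 1.75 -> could be stanine 9
Highest qualifying boundary gives stanine = 9

9


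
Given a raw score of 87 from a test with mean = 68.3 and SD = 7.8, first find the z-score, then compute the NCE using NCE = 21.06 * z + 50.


z = (X - mean) / SD = (87 - 68.3) / 7.8
z = 18.7 / 7.8
z = 2.3974
NCE = NCE = 21.06z + 50
Carry z at full precision (z = 18.7 / 7.8) into the conversion:
NCE = 21.06 * (18.7 / 7.8) + 50 = 393.822 / 7.8 + 50
NCE = 50.49 + 50
NCE = 100.49

100.49


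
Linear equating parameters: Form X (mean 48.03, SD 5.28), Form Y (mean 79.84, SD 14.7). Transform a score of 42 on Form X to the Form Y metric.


slope = SD_Y / SD_X = 14.7 / 5.28 ~ 2.7841
intercept = mean_Y - slope * mean_X = 79.84 - (14.7 / 5.28) * 48.03 ~ -53.8799
Y = slope * X + intercept. To avoid rounding drift from the rounded slope/intercept, evaluate the equivalent form Y = mean_Y + SD_Y * (X - mean_X) / SD_X at full precision:
Y = 79.84 + 14.7 * (42 - 48.03) / 5.28
Y = 79.84 - 14.7 * 6.03 / 5.28
Y = 79.84 - 88.641 / 5.28
Y = 79.84 - 16.7881
Y = 63.0519

63.0519


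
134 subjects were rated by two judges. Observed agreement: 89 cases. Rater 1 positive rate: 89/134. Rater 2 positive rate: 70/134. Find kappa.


P_o = 89/134 = 0.664179
P_e = (89*70 + 45*64) / 17956 = 0.507351
kappa = (P_o - P_e) / (1 - P_e)
kappa = (0.664179 - 0.507351) / (1 - 0.507351)
kappa = 0.3183

0.3183


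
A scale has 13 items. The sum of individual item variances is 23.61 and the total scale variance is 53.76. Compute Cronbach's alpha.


alpha = (k/(k-1)) * (1 - sum(si^2)/s_total^2)
= (13/12) * (1 - 23.61/53.76)
alpha = 0.6076

0.6076


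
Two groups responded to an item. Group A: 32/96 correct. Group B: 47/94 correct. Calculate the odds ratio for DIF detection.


Odds_A = 32/64 = 0.5
Odds_B = 47/47 = 1.0
OR = Odds_A / Odds_B = 0.5 / 1.0
Exactly, OR = (32 * 47) / (64 * 47) = 1504 / 3008
OR = 0.5

0.5


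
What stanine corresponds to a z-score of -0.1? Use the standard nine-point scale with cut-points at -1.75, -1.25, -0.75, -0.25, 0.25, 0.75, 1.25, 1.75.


Stanine boundaries: [-1.75, -1.25, -0.75, -0.25, 0.25, 0.75, 1.25, 1.75]
z = -0.1
Check each boundary:
  z >= -1.75 -> could be stanine 2
  z >= -1.25 -> could be stanine 3
  z >= -0.75 -> could be stanine 4
  z >= -0.25 -> could be stanine 5
  z < 0.25
  z < 0.75
  z < 1.25
  z < 1.75
Highest qualifying boundary gives stanine = 5

5


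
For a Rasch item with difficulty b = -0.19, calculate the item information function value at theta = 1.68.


P = 1/(1+exp(-(1.68--0.19))) = 0.8665
I = P*(1-P) = 0.8665 * 0.1335
I = 0.1157

0.1157


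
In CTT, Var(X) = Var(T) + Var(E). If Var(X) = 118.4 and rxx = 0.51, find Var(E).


var_true = rxx * var_obs = 0.51 * 118.4 = 60.384
var_error = var_obs - var_true
var_error = 118.4 - 60.384
var_error = 58.016

58.016


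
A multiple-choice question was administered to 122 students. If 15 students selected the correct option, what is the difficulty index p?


Item difficulty p = number correct / total examinees
p = 15 / 122
p = 0.123

0.123


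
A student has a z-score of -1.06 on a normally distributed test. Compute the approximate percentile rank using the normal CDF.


CDF(z) = 0.5 * (1 + erf(z/sqrt(2)))
erf(-0.7495) = -0.7109
CDF = 0.1446
Percentile rank = 0.1446 * 100 = 14.46

14.46


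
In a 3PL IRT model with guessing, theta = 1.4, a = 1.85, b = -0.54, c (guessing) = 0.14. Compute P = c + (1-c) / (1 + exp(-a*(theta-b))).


logit = 1.85*(1.4 - -0.54) = 3.589
P* = 1/(1 + exp(-3.589)) = 0.9731
P = 0.14 + (1 - 0.14) * 0.9731
P = 0.9769

0.9769


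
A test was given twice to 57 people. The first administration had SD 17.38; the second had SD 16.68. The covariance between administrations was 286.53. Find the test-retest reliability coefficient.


r = cov(X,Y) / (SD_X * SD_Y)
r = 286.53 / (17.38 * 16.68)
r = 286.53 / 289.8984
r = 0.9884

0.9884


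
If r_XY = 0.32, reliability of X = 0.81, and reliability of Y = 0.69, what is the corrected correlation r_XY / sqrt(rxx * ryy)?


r_corrected = rxy / sqrt(rxx * ryy)
= 0.32 / sqrt(0.81 * 0.69)
= 0.32 / sqrt(0.5589)
= 0.32 / 0.747596
r_corrected = 0.428

0.428


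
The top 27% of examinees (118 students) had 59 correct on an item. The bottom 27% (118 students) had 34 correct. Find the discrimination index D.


p_upper = 59/118 = 0.5
p_lower = 34/118 = 0.2881
D = 0.5 - 0.2881 = 0.2119

0.2119


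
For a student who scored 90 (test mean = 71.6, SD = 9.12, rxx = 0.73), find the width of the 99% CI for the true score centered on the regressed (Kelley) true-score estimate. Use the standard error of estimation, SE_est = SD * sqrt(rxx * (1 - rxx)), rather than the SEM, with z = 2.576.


True score estimate = 0.73*90 + 0.27*71.6 = 85.032
SE_est = SD * sqrt(rxx * (1 - rxx)) = 9.12 * sqrt(0.73 * 0.27) = 9.12 * sqrt(0.1971) = 4.04891
CI = T_est +/- z * SE_est, so width = 2 * z * SE_est = 2 * 2.576 * 4.04891
Width = 20.86

20.86


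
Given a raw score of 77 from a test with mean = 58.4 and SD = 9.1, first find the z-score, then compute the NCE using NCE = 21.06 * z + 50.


z = (X - mean) / SD = (77 - 58.4) / 9.1
z = 18.6 / 9.1
z = 2.044
NCE = NCE = 21.06z + 50
Carry z at full precision (z = 18.6 / 9.1) into the conversion:
NCE = 21.06 * (18.6 / 9.1) + 50 = 391.716 / 9.1 + 50
NCE = 43.0457 + 50
NCE = 93.0457

93.0457


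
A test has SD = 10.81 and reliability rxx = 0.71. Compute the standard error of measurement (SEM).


SEM = SD * sqrt(1 - rxx)
SEM = 10.81 * sqrt(1 - 0.71)
SEM = 10.81 * sqrt(0.29) = 10.81 * 0.538516
SEM = 5.8214

5.8214


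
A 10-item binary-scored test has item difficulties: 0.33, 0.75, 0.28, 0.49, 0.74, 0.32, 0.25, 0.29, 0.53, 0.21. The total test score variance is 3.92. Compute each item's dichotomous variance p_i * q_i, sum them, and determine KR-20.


For each item, compute p_i * q_i:
  Item 1: 0.33 * 0.67 = 0.2211
  Item 2: 0.75 * 0.25 = 0.1875
  Item 3: 0.28 * 0.72 = 0.2016
  Item 4: 0.49 * 0.51 = 0.2499
  Item 5: 0.74 * 0.26 = 0.1924
  Item 6: 0.32 * 0.68 = 0.2176
  Item 7: 0.25 * 0.75 = 0.1875
  Item 8: 0.29 * 0.71 = 0.2059
  Item 9: 0.53 * 0.47 = 0.2491
  Item 10: 0.21 * 0.79 = 0.1659
Sum(p_i * q_i) = 0.2211 + 0.1875 + 0.2016 + 0.2499 + 0.1924 + 0.2176 + 0.1875 + 0.2059 + 0.2491 + 0.1659 = 2.0785
KR-20 = (k/(k-1)) * (1 - Sum(p_i*q_i) / Var_total)
= (10/9) * (1 - 2.0785/3.92)
= 1.1111 * 0.4698
KR-20 = 0.522

0.522


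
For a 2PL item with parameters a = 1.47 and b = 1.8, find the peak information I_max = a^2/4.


For 2PL, max info at theta = b = 1.8
I_max = a^2 / 4 = 1.47^2 / 4
= 2.1609 / 4
I_max = 0.5402

0.5402


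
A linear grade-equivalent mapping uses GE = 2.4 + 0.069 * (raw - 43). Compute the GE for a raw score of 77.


raw - median = 77 - 43 = 34
slope * diff = 0.069 * 34 = 2.346
GE = 2.4 + 2.346
GE = 4.746

4.746


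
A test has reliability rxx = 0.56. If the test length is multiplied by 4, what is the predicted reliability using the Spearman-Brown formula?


r_new = (n * rxx) / (1 + (n-1) * rxx)
r_new = (4 * 0.56) / (1 + 3 * 0.56)
r_new = 2.24 / 2.68
r_new = 0.8358

0.8358


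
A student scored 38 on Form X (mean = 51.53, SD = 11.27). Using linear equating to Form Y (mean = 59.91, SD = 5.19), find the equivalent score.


slope = SD_Y / SD_X = 5.19 / 11.27 ~ 0.4605
intercept = mean_Y - slope * mean_X = 59.91 - (5.19 / 11.27) * 51.53 ~ 36.1797
Y = slope * X + intercept. To avoid rounding drift from the rounded slope/intercept, evaluate the equivalent form Y = mean_Y + SD_Y * (X - mean_X) / SD_X at full precision:
Y = 59.91 + 5.19 * (38 - 51.53) / 11.27
Y = 59.91 - 5.19 * 13.53 / 11.27
Y = 59.91 - 70.2207 / 11.27
Y = 59.91 - 6.2308
Y = 53.6792

53.6792


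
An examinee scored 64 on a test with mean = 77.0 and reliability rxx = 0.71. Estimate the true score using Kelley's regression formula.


T_est = rxx * X + (1 - rxx) * mean
T_est = 0.71 * 64 + 0.29 * 77.0
T_est = 45.44 + 22.33
T_est = 67.77

67.77


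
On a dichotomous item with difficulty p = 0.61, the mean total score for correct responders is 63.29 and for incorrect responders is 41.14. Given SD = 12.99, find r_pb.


q = 1 - p = 0.39
rpb = ((M1 - M0) / SD) * sqrt(p * q)
rpb = ((63.29 - 41.14) / 12.99) * sqrt(0.61 * 0.39)
rpb = 0.8317

0.8317


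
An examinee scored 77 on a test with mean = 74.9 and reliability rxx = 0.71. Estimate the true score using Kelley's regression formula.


T_est = rxx * X + (1 - rxx) * mean
T_est = 0.71 * 77 + 0.29 * 74.9
T_est = 54.67 + 21.721
T_est = 76.391

76.391


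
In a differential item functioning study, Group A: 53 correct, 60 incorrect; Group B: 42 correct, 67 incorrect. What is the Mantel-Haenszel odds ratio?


Odds_A = 53/60 = 0.8833
Odds_B = 42/67 = 0.6269
OR = Odds_A / Odds_B = 0.8833 / 0.6269
Exactly, OR = (53 * 67) / (60 * 42) = 3551 / 2520
OR = 1.4091

1.4091


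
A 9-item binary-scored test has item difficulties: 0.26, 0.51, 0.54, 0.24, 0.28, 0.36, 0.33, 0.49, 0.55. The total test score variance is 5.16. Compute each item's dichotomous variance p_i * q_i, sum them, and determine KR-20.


For each item, compute p_i * q_i:
  Item 1: 0.26 * 0.74 = 0.1924
  Item 2: 0.51 * 0.49 = 0.2499
  Item 3: 0.54 * 0.46 = 0.2484
  Item 4: 0.24 * 0.76 = 0.1824
  Item 5: 0.28 * 0.72 = 0.2016
  Item 6: 0.36 * 0.64 = 0.2304
  Item 7: 0.33 * 0.67 = 0.2211
  Item 8: 0.49 * 0.51 = 0.2499
  Item 9: 0.55 * 0.45 = 0.2475
Sum(p_i * q_i) = 0.1924 + 0.2499 + 0.2484 + 0.1824 + 0.2016 + 0.2304 + 0.2211 + 0.2499 + 0.2475 = 2.0236
KR-20 = (k/(k-1)) * (1 - Sum(p_i*q_i) / Var_total)
= (9/8) * (1 - 2.0236/5.16)
= 1.125 * 0.6078
KR-20 = 0.6838

0.6838


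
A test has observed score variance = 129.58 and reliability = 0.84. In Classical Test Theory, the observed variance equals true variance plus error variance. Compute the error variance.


var_true = rxx * var_obs = 0.84 * 129.58 = 108.8472
var_error = var_obs - var_true
var_error = 129.58 - 108.8472
var_error = 20.7328

20.7328


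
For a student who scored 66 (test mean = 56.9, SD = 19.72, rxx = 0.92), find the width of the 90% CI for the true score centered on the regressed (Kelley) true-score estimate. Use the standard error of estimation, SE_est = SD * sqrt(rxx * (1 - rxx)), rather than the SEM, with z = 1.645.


True score estimate = 0.92*66 + 0.08*56.9 = 65.272
SE_est = SD * sqrt(rxx * (1 - rxx)) = 19.72 * sqrt(0.92 * 0.08) = 19.72 * sqrt(0.0736) = 5.349902
CI = T_est +/- z * SE_est, so width = 2 * z * SE_est = 2 * 1.645 * 5.349902
Width = 17.6012

17.6012


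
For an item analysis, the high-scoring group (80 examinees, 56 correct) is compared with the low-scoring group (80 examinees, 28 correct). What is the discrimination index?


p_upper = 56/80 = 0.7
p_lower = 28/80 = 0.35
D = 0.7 - 0.35 = 0.35

0.35


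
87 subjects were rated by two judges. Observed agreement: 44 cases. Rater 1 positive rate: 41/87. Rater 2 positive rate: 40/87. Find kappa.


P_o = 44/87 = 0.505747
P_e = (41*40 + 46*47) / 7569 = 0.502312
kappa = (P_o - P_e) / (1 - P_e)
kappa = (0.505747 - 0.502312) / (1 - 0.502312)
kappa = 0.0069

0.0069


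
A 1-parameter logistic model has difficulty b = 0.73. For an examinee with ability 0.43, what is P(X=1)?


theta - b = 0.43 - 0.73 = -0.3
exp(-(theta - b)) = exp(0.3) = 1.3499
P = 1 / (1 + 1.3499)
P = 0.4256

0.4256


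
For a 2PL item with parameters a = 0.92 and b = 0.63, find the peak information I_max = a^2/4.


For 2PL, max info at theta = b = 0.63
I_max = a^2 / 4 = 0.92^2 / 4
= 0.8464 / 4
I_max = 0.2116

0.2116


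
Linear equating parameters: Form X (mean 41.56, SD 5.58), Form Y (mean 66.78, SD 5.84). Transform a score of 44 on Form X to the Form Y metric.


slope = SD_Y / SD_X = 5.84 / 5.58 ~ 1.0466
intercept = mean_Y - slope * mean_X = 66.78 - (5.84 / 5.58) * 41.56 ~ 23.2835
Y = slope * X + intercept. To avoid rounding drift from the rounded slope/intercept, evaluate the equivalent form Y = mean_Y + SD_Y * (X - mean_X) / SD_X at full precision:
Y = 66.78 + 5.84 * (44 - 41.56) / 5.58
Y = 66.78 + 5.84 * 2.44 / 5.58
Y = 66.78 + 14.2496 / 5.58
Y = 66.78 + 2.5537
Y = 69.3337

69.3337


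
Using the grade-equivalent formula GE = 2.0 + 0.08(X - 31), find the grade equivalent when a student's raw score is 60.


raw - median = 60 - 31 = 29
slope * diff = 0.08 * 29 = 2.32
GE = 2.0 + 2.32
GE = 4.32

4.32


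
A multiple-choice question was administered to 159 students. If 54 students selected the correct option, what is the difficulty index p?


Item difficulty p = number correct / total examinees
p = 54 / 159
p = 0.3396

0.3396


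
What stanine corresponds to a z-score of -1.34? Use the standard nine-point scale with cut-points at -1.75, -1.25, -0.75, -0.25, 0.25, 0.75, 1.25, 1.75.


Stanine boundaries: [-1.75, -1.25, -0.75, -0.25, 0.25, 0.75, 1.25, 1.75]
z = -1.34
Check each boundary:
  z >= -1.75 -> could be stanine 2
  z < -1.25
  z < -0.75
  z < -0.25
  z < 0.25
  z < 0.75
  z < 1.25
  z < 1.75
Highest qualifying boundary gives stanine = 2

2


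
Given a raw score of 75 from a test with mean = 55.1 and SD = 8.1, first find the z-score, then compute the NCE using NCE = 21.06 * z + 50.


z = (X - mean) / SD = (75 - 55.1) / 8.1
z = 19.9 / 8.1
z = 2.4568
NCE = NCE = 21.06z + 50
Carry z at full precision (z = 19.9 / 8.1) into the conversion:
NCE = 21.06 * (19.9 / 8.1) + 50 = 419.094 / 8.1 + 50
NCE = 51.74 + 50
NCE = 101.74

101.74


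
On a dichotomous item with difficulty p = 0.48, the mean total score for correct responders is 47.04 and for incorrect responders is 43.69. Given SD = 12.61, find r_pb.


q = 1 - p = 0.52
rpb = ((M1 - M0) / SD) * sqrt(p * q)
rpb = ((47.04 - 43.69) / 12.61) * sqrt(0.48 * 0.52)
rpb = 0.1327

0.1327


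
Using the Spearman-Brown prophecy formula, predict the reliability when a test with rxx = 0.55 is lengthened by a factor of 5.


r_new = (n * rxx) / (1 + (n-1) * rxx)
r_new = (5 * 0.55) / (1 + 4 * 0.55)
r_new = 2.75 / 3.2
r_new = 0.8594

0.8594


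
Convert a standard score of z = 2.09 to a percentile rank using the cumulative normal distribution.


CDF(z) = 0.5 * (1 + erf(z/sqrt(2)))
erf(1.4779) = 0.9634
CDF = 0.9817
Percentile rank = 0.9817 * 100 = 98.17

98.17


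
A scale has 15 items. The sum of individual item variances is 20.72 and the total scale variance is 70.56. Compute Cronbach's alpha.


alpha = (k/(k-1)) * (1 - sum(si^2)/s_total^2)
= (15/14) * (1 - 20.72/70.56)
alpha = 0.7568

0.7568


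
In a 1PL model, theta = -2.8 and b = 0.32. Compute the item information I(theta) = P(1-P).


P = 1/(1+exp(-(-2.8-0.32))) = 0.0423
I = P*(1-P) = 0.0423 * 0.9577
I = 0.0405

0.0405


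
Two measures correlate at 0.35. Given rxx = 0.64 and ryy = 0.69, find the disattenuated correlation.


r_corrected = rxy / sqrt(rxx * ryy)
= 0.35 / sqrt(0.64 * 0.69)
= 0.35 / sqrt(0.4416)
= 0.35 / 0.66453
r_corrected = 0.5267

0.5267


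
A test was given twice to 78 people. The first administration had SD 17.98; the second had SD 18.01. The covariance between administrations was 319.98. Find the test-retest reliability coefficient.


r = cov(X,Y) / (SD_X * SD_Y)
r = 319.98 / (17.98 * 18.01)
r = 319.98 / 323.8198
r = 0.9881

0.9881


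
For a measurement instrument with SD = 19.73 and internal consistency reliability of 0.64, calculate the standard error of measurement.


SEM = SD * sqrt(1 - rxx)
SEM = 19.73 * sqrt(1 - 0.64)
SEM = 19.73 * sqrt(0.36) = 19.73 * 0.6
SEM = 11.838

11.838


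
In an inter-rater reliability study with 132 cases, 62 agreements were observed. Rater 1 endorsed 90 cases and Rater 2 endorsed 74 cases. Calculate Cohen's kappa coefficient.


P_o = 62/132 = 0.469697
P_e = (90*74 + 42*58) / 17424 = 0.522039
kappa = (P_o - P_e) / (1 - P_e)
kappa = (0.469697 - 0.522039) / (1 - 0.522039)
kappa = -0.1095

-0.1095


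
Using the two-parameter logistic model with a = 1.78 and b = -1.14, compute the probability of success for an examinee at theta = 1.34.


a*(theta - b) = 1.78 * (1.34 - -1.14) = 4.4144
exp(-4.4144) = 0.0121
P = 1 / (1 + 0.0121)
P = 0.988

0.988


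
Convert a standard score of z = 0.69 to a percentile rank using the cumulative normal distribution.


CDF(z) = 0.5 * (1 + erf(z/sqrt(2)))
erf(0.4879) = 0.5098
CDF = 0.7549
Percentile rank = 0.7549 * 100 = 75.49

75.49


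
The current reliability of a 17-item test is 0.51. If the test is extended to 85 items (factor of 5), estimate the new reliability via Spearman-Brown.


r_new = (n * rxx) / (1 + (n-1) * rxx)
r_new = (5 * 0.51) / (1 + 4 * 0.51)
r_new = 2.55 / 3.04
r_new = 0.8388

0.8388


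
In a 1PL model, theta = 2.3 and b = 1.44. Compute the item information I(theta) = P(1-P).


P = 1/(1+exp(-(2.3-1.44))) = 0.7027
I = P*(1-P) = 0.7027 * 0.2973
I = 0.2089

0.2089


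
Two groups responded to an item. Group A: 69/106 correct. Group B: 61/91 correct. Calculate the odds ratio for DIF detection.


Odds_A = 69/37 = 1.8649
Odds_B = 61/30 = 2.0333
OR = Odds_A / Odds_B = 1.8649 / 2.0333
Exactly, OR = (69 * 30) / (37 * 61) = 2070 / 2257
OR = 0.9171

0.9171


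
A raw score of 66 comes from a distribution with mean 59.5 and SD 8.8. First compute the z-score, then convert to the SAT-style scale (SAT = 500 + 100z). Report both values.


z = (X - mean) / SD = (66 - 59.5) / 8.8
z = 6.5 / 8.8
z = 0.7386
SAT-scale = SAT = 500 + 100z
Carry z at full precision (z = 6.5 / 8.8) into the conversion:
SAT-scale = 500 + 100 * (6.5 / 8.8) = 500 + 650 / 8.8
SAT-scale = 500 + 73.8636
SAT-scale = 573.8636

573.8636


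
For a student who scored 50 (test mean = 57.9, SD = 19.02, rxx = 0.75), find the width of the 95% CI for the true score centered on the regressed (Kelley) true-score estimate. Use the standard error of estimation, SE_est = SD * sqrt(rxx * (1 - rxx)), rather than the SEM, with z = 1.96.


True score estimate = 0.75*50 + 0.25*57.9 = 51.975
SE_est = SD * sqrt(rxx * (1 - rxx)) = 19.02 * sqrt(0.75 * 0.25) = 19.02 * sqrt(0.1875) = 8.235902
CI = T_est +/- z * SE_est, so width = 2 * z * SE_est = 2 * 1.96 * 8.235902
Width = 32.2847

32.2847


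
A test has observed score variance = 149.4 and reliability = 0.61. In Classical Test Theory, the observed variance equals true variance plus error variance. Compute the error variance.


var_true = rxx * var_obs = 0.61 * 149.4 = 91.134
var_error = var_obs - var_true
var_error = 149.4 - 91.134
var_error = 58.266

58.266


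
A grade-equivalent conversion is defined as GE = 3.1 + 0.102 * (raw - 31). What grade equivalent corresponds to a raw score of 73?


raw - median = 73 - 31 = 42
slope * diff = 0.102 * 42 = 4.284
GE = 3.1 + 4.284
GE = 7.384

7.384


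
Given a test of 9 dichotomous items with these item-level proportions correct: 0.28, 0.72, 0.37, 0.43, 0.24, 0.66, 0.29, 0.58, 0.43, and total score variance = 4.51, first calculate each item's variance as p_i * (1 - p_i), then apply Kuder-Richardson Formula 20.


For each item, compute p_i * q_i:
  Item 1: 0.28 * 0.72 = 0.2016
  Item 2: 0.72 * 0.28 = 0.2016
  Item 3: 0.37 * 0.63 = 0.2331
  Item 4: 0.43 * 0.57 = 0.2451
  Item 5: 0.24 * 0.76 = 0.1824
  Item 6: 0.66 * 0.34 = 0.2244
  Item 7: 0.29 * 0.71 = 0.2059
  Item 8: 0.58 * 0.42 = 0.2436
  Item 9: 0.43 * 0.57 = 0.2451
Sum(p_i * q_i) = 0.2016 + 0.2016 + 0.2331 + 0.2451 + 0.1824 + 0.2244 + 0.2059 + 0.2436 + 0.2451 = 1.9828
KR-20 = (k/(k-1)) * (1 - Sum(p_i*q_i) / Var_total)
= (9/8) * (1 - 1.9828/4.51)
= 1.125 * 0.5604
KR-20 = 0.6304

0.6304


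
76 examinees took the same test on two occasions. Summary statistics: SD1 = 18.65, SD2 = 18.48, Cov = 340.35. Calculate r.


r = cov(X,Y) / (SD_X * SD_Y)
r = 340.35 / (18.65 * 18.48)
r = 340.35 / 344.652
r = 0.9875

0.9875


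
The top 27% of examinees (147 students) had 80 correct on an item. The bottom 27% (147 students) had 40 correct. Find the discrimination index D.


p_upper = 80/147 = 0.5442
p_lower = 40/147 = 0.2721
D = 0.5442 - 0.2721 = 0.2721

0.2721


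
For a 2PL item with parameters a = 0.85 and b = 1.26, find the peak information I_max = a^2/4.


For 2PL, max info at theta = b = 1.26
I_max = a^2 / 4 = 0.85^2 / 4
= 0.7225 / 4
I_max = 0.1806

0.1806


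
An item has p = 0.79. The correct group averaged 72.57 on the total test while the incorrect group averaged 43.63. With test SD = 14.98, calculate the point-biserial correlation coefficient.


q = 1 - p = 0.21
rpb = ((M1 - M0) / SD) * sqrt(p * q)
rpb = ((72.57 - 43.63) / 14.98) * sqrt(0.79 * 0.21)
rpb = 0.7869

0.7869


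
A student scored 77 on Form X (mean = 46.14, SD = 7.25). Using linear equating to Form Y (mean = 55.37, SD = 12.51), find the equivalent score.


slope = SD_Y / SD_X = 12.51 / 7.25 ~ 1.7255
intercept = mean_Y - slope * mean_X = 55.37 - (12.51 / 7.25) * 46.14 ~ -24.2454
Y = slope * X + intercept. To avoid rounding drift from the rounded slope/intercept, evaluate the equivalent form Y = mean_Y + SD_Y * (X - mean_X) / SD_X at full precision:
Y = 55.37 + 12.51 * (77 - 46.14) / 7.25
Y = 55.37 + 12.51 * 30.86 / 7.25
Y = 55.37 + 386.0586 / 7.25
Y = 55.37 + 53.2495
Y = 108.6195

108.6195


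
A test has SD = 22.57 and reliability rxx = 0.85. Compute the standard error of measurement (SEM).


SEM = SD * sqrt(1 - rxx)
SEM = 22.57 * sqrt(1 - 0.85)
SEM = 22.57 * sqrt(0.15) = 22.57 * 0.387298
SEM = 8.7413

8.7413


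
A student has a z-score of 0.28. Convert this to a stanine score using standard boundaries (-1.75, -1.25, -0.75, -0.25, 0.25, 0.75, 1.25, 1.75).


Stanine boundaries: [-1.75, -1.25, -0.75, -0.25, 0.25, 0.75, 1.25, 1.75]
z = 0.28
Check each boundary:
  z >= -1.75 -> could be stanine 2
  z >= -1.25 -> could be stanine 3
  z >= -0.75 -> could be stanine 4
  z >= -0.25 -> could be stanine 5
  z >= 0.25 -> could be stanine 6
  z < 0.75
  z < 1.25
  z < 1.75
Highest qualifying boundary gives stanine = 6

6


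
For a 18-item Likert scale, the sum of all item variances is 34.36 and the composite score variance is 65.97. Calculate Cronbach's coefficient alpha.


alpha = (k/(k-1)) * (1 - sum(si^2)/s_total^2)
= (18/17) * (1 - 34.36/65.97)
alpha = 0.5073

0.5073


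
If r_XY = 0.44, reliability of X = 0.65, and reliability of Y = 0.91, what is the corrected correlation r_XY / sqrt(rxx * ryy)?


r_corrected = rxy / sqrt(rxx * ryy)
= 0.44 / sqrt(0.65 * 0.91)
= 0.44 / sqrt(0.5915)
= 0.44 / 0.76909
r_corrected = 0.5721

0.5721


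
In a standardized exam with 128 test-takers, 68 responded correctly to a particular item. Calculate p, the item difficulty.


Item difficulty p = number correct / total examinees
p = 68 / 128
p = 0.5312

0.5312


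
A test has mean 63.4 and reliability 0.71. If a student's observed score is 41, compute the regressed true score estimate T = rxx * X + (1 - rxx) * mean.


T_est = rxx * X + (1 - rxx) * mean
T_est = 0.71 * 41 + 0.29 * 63.4
T_est = 29.11 + 18.386
T_est = 47.496

47.496


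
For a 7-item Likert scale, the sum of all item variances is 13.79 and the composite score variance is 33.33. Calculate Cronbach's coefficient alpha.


alpha = (k/(k-1)) * (1 - sum(si^2)/s_total^2)
= (7/6) * (1 - 13.79/33.33)
alpha = 0.684

0.684


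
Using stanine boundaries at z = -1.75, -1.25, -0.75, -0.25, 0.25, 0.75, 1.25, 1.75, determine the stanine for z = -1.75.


Stanine boundaries: [-1.75, -1.25, -0.75, -0.25, 0.25, 0.75, 1.25, 1.75]
z = -1.75
Check each boundary:
  z >= -1.75 -> could be stanine 2
  z < -1.25
  z < -0.75
  z < -0.25
  z < 0.25
  z < 0.75
  z < 1.25
  z < 1.75
Highest qualifying boundary gives stanine = 2

2


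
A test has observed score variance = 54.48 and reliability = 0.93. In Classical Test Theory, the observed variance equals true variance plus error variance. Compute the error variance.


var_true = rxx * var_obs = 0.93 * 54.48 = 50.6664
var_error = var_obs - var_true
var_error = 54.48 - 50.6664
var_error = 3.8136

3.8136


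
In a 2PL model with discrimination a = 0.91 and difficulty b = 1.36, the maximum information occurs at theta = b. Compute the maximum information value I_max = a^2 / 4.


For 2PL, max info at theta = b = 1.36
I_max = a^2 / 4 = 0.91^2 / 4
= 0.8281 / 4
I_max = 0.207

0.207


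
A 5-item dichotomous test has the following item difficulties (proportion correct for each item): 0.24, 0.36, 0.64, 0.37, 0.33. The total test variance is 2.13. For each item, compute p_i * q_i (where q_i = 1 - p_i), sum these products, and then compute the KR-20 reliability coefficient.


For each item, compute p_i * q_i:
  Item 1: 0.24 * 0.76 = 0.1824
  Item 2: 0.36 * 0.64 = 0.2304
  Item 3: 0.64 * 0.36 = 0.2304
  Item 4: 0.37 * 0.63 = 0.2331
  Item 5: 0.33 * 0.67 = 0.2211
Sum(p_i * q_i) = 0.1824 + 0.2304 + 0.2304 + 0.2331 + 0.2211 = 1.0974
KR-20 = (k/(k-1)) * (1 - Sum(p_i*q_i) / Var_total)
= (5/4) * (1 - 1.0974/2.13)
= 1.25 * 0.4848
KR-20 = 0.606

0.606


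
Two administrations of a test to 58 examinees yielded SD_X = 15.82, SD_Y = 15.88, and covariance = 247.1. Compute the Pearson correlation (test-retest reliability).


r = cov(X,Y) / (SD_X * SD_Y)
r = 247.1 / (15.82 * 15.88)
r = 247.1 / 251.2216
r = 0.9836

0.9836


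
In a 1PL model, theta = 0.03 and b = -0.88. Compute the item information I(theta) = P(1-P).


P = 1/(1+exp(-(0.03--0.88))) = 0.713
I = P*(1-P) = 0.713 * 0.287
I = 0.2046

0.2046


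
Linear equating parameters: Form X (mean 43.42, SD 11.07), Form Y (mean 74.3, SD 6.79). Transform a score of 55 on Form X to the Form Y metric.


slope = SD_Y / SD_X = 6.79 / 11.07 ~ 0.6134
intercept = mean_Y - slope * mean_X = 74.3 - (6.79 / 11.07) * 43.42 ~ 47.6675
Y = slope * X + intercept. To avoid rounding drift from the rounded slope/intercept, evaluate the equivalent form Y = mean_Y + SD_Y * (X - mean_X) / SD_X at full precision:
Y = 74.3 + 6.79 * (55 - 43.42) / 11.07
Y = 74.3 + 6.79 * 11.58 / 11.07
Y = 74.3 + 78.6282 / 11.07
Y = 74.3 + 7.1028
Y = 81.4028

81.4028


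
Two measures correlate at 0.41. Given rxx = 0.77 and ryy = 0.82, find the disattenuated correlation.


r_corrected = rxy / sqrt(rxx * ryy)
= 0.41 / sqrt(0.77 * 0.82)
= 0.41 / sqrt(0.6314)
= 0.41 / 0.794607
r_corrected = 0.516

0.516


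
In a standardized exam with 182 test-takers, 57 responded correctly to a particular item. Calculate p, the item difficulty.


Item difficulty p = number correct / total examinees
p = 57 / 182
p = 0.3132

0.3132


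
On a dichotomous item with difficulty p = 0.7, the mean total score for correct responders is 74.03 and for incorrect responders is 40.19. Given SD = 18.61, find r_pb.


q = 1 - p = 0.3
rpb = ((M1 - M0) / SD) * sqrt(p * q)
rpb = ((74.03 - 40.19) / 18.61) * sqrt(0.7 * 0.3)
rpb = 0.8333

0.8333


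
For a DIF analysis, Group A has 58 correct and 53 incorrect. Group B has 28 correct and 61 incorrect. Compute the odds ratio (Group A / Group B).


Odds_A = 58/53 = 1.0943
Odds_B = 28/61 = 0.459
OR = Odds_A / Odds_B = 1.0943 / 0.459
Exactly, OR = (58 * 61) / (53 * 28) = 3538 / 1484
OR = 2.3841

2.3841


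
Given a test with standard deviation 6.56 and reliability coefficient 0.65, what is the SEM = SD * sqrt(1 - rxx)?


SEM = SD * sqrt(1 - rxx)
SEM = 6.56 * sqrt(1 - 0.65)
SEM = 6.56 * sqrt(0.35) = 6.56 * 0.591608
SEM = 3.8809

3.8809


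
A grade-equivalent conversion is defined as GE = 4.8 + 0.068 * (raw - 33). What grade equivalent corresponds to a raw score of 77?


raw - median = 77 - 33 = 44
slope * diff = 0.068 * 44 = 2.992
GE = 4.8 + 2.992
GE = 7.792

7.792


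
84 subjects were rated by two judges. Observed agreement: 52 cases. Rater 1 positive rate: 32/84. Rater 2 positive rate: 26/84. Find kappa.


P_o = 52/84 = 0.619048
P_e = (32*26 + 52*58) / 7056 = 0.545351
kappa = (P_o - P_e) / (1 - P_e)
kappa = (0.619048 - 0.545351) / (1 - 0.545351)
kappa = 0.1621

0.1621


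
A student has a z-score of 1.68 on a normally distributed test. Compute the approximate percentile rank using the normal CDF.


CDF(z) = 0.5 * (1 + erf(z/sqrt(2)))
erf(1.1879) = 0.907
CDF = 0.9535
Percentile rank = 0.9535 * 100 = 95.35

95.35


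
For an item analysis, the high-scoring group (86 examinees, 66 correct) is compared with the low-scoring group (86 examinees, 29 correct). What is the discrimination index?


p_upper = 66/86 = 0.7674
p_lower = 29/86 = 0.3372
D = 0.7674 - 0.3372 = 0.4302

0.4302


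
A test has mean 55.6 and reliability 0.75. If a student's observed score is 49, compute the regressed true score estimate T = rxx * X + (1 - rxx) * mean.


T_est = rxx * X + (1 - rxx) * mean
T_est = 0.75 * 49 + 0.25 * 55.6
T_est = 36.75 + 13.9
T_est = 50.65

50.65


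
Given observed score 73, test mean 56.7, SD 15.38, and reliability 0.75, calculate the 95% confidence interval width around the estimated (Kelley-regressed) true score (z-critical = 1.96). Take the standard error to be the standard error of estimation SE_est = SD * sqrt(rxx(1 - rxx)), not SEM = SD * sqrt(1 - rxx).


True score estimate = 0.75*73 + 0.25*56.7 = 68.925
SE_est = SD * sqrt(rxx * (1 - rxx)) = 15.38 * sqrt(0.75 * 0.25) = 15.38 * sqrt(0.1875) = 6.659735
CI = T_est +/- z * SE_est, so width = 2 * z * SE_est = 2 * 1.96 * 6.659735
Width = 26.1062

26.1062


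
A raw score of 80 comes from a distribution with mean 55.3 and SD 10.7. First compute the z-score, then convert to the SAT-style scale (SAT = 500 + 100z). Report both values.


z = (X - mean) / SD = (80 - 55.3) / 10.7
z = 24.7 / 10.7
z = 2.3084
SAT-scale = SAT = 500 + 100z
Carry z at full precision (z = 24.7 / 10.7) into the conversion:
SAT-scale = 500 + 100 * (24.7 / 10.7) = 500 + 2470 / 10.7
SAT-scale = 500 + 230.8411
SAT-scale = 730.8411

730.8411


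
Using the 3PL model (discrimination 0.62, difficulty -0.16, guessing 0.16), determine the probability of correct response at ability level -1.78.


logit = 0.62*(-1.78 - -0.16) = -1.0044
P* = 1/(1 + exp(--1.0044)) = 0.2681
P = 0.16 + (1 - 0.16) * 0.2681
P = 0.3852

0.3852


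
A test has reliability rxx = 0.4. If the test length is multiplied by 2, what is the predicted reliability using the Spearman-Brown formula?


r_new = (n * rxx) / (1 + (n-1) * rxx)
r_new = (2 * 0.4) / (1 + 1 * 0.4)
r_new = 0.8 / 1.4
r_new = 0.5714

0.5714


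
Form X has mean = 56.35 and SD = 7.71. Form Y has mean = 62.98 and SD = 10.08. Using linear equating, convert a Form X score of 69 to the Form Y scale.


slope = SD_Y / SD_X = 10.08 / 7.71 ~ 1.3074
intercept = mean_Y - slope * mean_X = 62.98 - (10.08 / 7.71) * 56.35 ~ -10.6916
Y = slope * X + intercept. To avoid rounding drift from the rounded slope/intercept, evaluate the equivalent form Y = mean_Y + SD_Y * (X - mean_X) / SD_X at full precision:
Y = 62.98 + 10.08 * (69 - 56.35) / 7.71
Y = 62.98 + 10.08 * 12.65 / 7.71
Y = 62.98 + 127.512 / 7.71
Y = 62.98 + 16.5385
Y = 79.5185

79.5185


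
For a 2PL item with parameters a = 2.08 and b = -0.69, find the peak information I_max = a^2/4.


For 2PL, max info at theta = b = -0.69
I_max = a^2 / 4 = 2.08^2 / 4
= 4.3264 / 4
I_max = 1.0816

1.0816


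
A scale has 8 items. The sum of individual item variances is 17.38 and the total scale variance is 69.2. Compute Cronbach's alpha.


alpha = (k/(k-1)) * (1 - sum(si^2)/s_total^2)
= (8/7) * (1 - 17.38/69.2)
alpha = 0.8558

0.8558


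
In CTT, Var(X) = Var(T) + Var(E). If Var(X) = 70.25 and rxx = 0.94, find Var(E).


var_true = rxx * var_obs = 0.94 * 70.25 = 66.035
var_error = var_obs - var_true
var_error = 70.25 - 66.035
var_error = 4.215

4.215


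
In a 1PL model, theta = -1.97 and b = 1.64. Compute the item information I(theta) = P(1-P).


P = 1/(1+exp(-(-1.97-1.64))) = 0.0263
I = P*(1-P) = 0.0263 * 0.9737
I = 0.0256

0.0256


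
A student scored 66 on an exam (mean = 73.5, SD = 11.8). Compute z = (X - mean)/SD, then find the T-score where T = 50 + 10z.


z = (X - mean) / SD = (66 - 73.5) / 11.8
z = -7.5 / 11.8
z = -0.6356
T-score = T = 50 + 10z
Carry z at full precision (z = -7.5 / 11.8) into the conversion:
T-score = 50 + 10 * (-7.5 / 11.8) = 50 + -75 / 11.8
T-score = 50 + -6.3559
T-score = 43.6441

43.6441


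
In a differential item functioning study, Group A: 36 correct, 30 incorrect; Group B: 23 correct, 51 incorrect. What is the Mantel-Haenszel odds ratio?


Odds_A = 36/30 = 1.2
Odds_B = 23/51 = 0.451
OR = Odds_A / Odds_B = 1.2 / 0.451
Exactly, OR = (36 * 51) / (30 * 23) = 1836 / 690
OR = 2.6609

2.6609


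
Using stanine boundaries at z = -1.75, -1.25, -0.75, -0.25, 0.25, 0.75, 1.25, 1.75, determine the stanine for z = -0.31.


Stanine boundaries: [-1.75, -1.25, -0.75, -0.25, 0.25, 0.75, 1.25, 1.75]
z = -0.31
Check each boundary:
  z >= -1.75 -> could be stanine 2
  z >= -1.25 -> could be stanine 3
  z >= -0.75 -> could be stanine 4
  z < -0.25
  z < 0.25
  z < 0.75
  z < 1.25
  z < 1.75
Highest qualifying boundary gives stanine = 4

4


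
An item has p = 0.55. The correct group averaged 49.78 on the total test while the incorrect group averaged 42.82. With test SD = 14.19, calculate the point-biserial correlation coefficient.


q = 1 - p = 0.45
rpb = ((M1 - M0) / SD) * sqrt(p * q)
rpb = ((49.78 - 42.82) / 14.19) * sqrt(0.55 * 0.45)
rpb = 0.244

0.244


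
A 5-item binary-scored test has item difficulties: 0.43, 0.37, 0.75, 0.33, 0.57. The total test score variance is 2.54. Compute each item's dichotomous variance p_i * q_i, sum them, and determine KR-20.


For each item, compute p_i * q_i:
  Item 1: 0.43 * 0.57 = 0.2451
  Item 2: 0.37 * 0.63 = 0.2331
  Item 3: 0.75 * 0.25 = 0.1875
  Item 4: 0.33 * 0.67 = 0.2211
  Item 5: 0.57 * 0.43 = 0.2451
Sum(p_i * q_i) = 0.2451 + 0.2331 + 0.1875 + 0.2211 + 0.2451 = 1.1319
KR-20 = (k/(k-1)) * (1 - Sum(p_i*q_i) / Var_total)
= (5/4) * (1 - 1.1319/2.54)
= 1.25 * 0.5544
KR-20 = 0.693

0.693


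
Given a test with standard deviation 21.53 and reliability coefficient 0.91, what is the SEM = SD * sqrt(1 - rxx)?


SEM = SD * sqrt(1 - rxx)
SEM = 21.53 * sqrt(1 - 0.91)
SEM = 21.53 * sqrt(0.09) = 21.53 * 0.3
SEM = 6.459

6.459


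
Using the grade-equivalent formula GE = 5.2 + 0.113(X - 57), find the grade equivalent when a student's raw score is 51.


raw - median = 51 - 57 = -6
slope * diff = 0.113 * -6 = -0.678
GE = 5.2 + -0.678
GE = 4.522

4.522


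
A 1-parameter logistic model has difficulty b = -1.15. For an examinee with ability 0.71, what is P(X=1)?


theta - b = 0.71 - -1.15 = 1.86
exp(-(theta - b)) = exp(-1.86) = 0.1557
P = 1 / (1 + 0.1557)
P = 0.8653

0.8653


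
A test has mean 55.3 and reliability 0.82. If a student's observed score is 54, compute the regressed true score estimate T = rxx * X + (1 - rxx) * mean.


T_est = rxx * X + (1 - rxx) * mean
T_est = 0.82 * 54 + 0.18 * 55.3
T_est = 44.28 + 9.954
T_est = 54.234

54.234


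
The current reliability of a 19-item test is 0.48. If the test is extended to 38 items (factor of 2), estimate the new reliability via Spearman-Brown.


r_new = (n * rxx) / (1 + (n-1) * rxx)
r_new = (2 * 0.48) / (1 + 1 * 0.48)
r_new = 0.96 / 1.48
r_new = 0.6486

0.6486


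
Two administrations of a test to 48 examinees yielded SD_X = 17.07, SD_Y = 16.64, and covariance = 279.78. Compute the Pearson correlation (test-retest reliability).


r = cov(X,Y) / (SD_X * SD_Y)
r = 279.78 / (17.07 * 16.64)
r = 279.78 / 284.0448
r = 0.985

0.985


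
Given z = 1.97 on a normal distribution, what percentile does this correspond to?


CDF(z) = 0.5 * (1 + erf(z/sqrt(2)))
erf(1.393) = 0.9512
CDF = 0.9756
Percentile rank = 0.9756 * 100 = 97.56

97.56


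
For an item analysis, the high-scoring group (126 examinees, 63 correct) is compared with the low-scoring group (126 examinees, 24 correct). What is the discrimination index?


p_upper = 63/126 = 0.5
p_lower = 24/126 = 0.1905
D = 0.5 - 0.1905 = 0.3095

0.3095


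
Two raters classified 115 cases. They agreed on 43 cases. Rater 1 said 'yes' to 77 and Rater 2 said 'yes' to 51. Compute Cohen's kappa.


P_o = 43/115 = 0.373913
P_e = (77*51 + 38*64) / 13225 = 0.480832
kappa = (P_o - P_e) / (1 - P_e)
kappa = (0.373913 - 0.480832) / (1 - 0.480832)
kappa = -0.2059

-0.2059


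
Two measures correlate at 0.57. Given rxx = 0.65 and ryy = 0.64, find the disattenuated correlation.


r_corrected = rxy / sqrt(rxx * ryy)
= 0.57 / sqrt(0.65 * 0.64)
= 0.57 / sqrt(0.416)
= 0.57 / 0.644981
r_corrected = 0.8837

0.8837


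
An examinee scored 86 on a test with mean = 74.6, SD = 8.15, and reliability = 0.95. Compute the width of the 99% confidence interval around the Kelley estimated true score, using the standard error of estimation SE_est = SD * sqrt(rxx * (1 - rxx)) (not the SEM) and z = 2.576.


True score estimate = 0.95*86 + 0.05*74.6 = 85.43
SE_est = SD * sqrt(rxx * (1 - rxx)) = 8.15 * sqrt(0.95 * 0.05) = 8.15 * sqrt(0.0475) = 1.776251
CI = T_est +/- z * SE_est, so width = 2 * z * SE_est = 2 * 2.576 * 1.776251
Width = 9.1512

9.1512
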